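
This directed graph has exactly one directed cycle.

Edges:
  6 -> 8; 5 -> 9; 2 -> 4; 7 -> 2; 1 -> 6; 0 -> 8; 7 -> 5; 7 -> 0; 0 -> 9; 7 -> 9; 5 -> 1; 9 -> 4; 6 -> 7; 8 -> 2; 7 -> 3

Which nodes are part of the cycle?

1, 5, 6, 7

DFS with gray/black marking from 6:
6 gray
  7 gray
    5 gray
      1 gray
        1→6: 6 is gray → back edge
Back edge closes the cycle 6 → 7 → 5 → 1 → 6; its vertices are {1, 5, 6, 7}.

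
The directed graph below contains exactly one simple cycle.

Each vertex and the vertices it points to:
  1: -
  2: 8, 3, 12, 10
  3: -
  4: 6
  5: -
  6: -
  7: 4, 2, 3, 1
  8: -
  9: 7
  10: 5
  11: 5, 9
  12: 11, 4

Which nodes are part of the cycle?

2, 7, 9, 11, 12

DFS with gray/black marking from 7:
7 gray
  4 gray
    6 gray
    6 black
  4 black
  2 gray
    8 gray
    8 black
    3 gray
    3 black
    12 gray
      11 gray
        5 gray
        5 black
        9 gray
          9→7: 7 is gray → back edge
Back edge closes the cycle 7 → 2 → 12 → 11 → 9 → 7; its vertices are {2, 7, 9, 11, 12}.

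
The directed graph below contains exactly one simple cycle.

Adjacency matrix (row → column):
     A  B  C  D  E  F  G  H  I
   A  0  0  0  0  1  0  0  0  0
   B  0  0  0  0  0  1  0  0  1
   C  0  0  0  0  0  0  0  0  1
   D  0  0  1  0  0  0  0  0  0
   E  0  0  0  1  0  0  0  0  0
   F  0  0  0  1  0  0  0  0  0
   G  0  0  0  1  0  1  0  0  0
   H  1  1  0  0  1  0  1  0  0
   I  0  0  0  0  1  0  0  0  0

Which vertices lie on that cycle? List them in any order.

C, D, E, I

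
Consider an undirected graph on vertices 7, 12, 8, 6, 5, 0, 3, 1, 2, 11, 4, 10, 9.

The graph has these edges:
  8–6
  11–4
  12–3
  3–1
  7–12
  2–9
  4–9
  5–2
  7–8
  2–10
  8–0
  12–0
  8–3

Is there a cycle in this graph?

DFS, tracking each vertex's parent; an edge to a visited non-parent vertex closes a cycle.
Start from 8:
visit 8 (parent –)
  visit 0 (parent 8)
    0–8: parent, skip
    visit 12 (parent 0)
      visit 3 (parent 12)
        3–8: 8 visited and ≠ parent → cycle
Cycle: 8 – 0 – 12 – 3 – 8.

Yes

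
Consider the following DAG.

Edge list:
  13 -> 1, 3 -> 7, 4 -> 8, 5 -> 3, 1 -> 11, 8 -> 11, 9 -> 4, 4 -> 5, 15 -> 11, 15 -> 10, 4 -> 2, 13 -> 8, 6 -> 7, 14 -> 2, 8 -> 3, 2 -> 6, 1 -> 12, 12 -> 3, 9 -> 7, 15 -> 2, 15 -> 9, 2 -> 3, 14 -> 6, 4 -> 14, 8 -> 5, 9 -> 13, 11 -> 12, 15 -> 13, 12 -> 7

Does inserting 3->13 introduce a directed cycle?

Yes

Adding 3→13 creates a cycle iff 13 can already reach 3.
Path from 13: 13 → 8 → 3.
So 13 → … → 3 → 13 is a cycle.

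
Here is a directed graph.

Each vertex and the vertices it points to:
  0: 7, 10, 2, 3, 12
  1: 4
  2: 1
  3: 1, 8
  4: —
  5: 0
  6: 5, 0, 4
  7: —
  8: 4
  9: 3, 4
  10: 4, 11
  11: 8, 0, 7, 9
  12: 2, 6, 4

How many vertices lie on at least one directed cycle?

6

A vertex is on a directed cycle iff it belongs to a strongly connected component of size ≥ 2 (or has a self-loop).
The vertices on cycles are {0, 5, 6, 10, 11, 12} — 6 in total.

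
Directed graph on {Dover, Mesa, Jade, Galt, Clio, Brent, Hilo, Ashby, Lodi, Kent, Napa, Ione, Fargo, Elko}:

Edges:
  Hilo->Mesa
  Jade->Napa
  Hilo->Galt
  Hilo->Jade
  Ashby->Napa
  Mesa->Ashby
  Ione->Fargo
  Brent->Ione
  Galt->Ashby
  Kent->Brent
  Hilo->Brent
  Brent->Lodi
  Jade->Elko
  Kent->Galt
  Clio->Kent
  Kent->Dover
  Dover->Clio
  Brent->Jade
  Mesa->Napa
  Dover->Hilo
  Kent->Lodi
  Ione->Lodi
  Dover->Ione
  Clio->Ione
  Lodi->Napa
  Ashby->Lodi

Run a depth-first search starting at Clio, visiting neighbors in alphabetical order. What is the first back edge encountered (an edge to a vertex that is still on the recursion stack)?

Dover->Clio

DFS from Clio (visiting neighbors in alphabetical order); mark gray on enter, black on exit:
Clio gray
  Ione gray
    Fargo gray
    Fargo black
    Lodi gray
      Napa gray
      Napa black
    Lodi black
  Ione black
  Kent gray
    Brent gray
      Brent→Ione: Ione black — skip
      Jade gray
        Elko gray
        Elko black
        Jade→Napa: Napa black — skip
      Jade black
      Brent→Lodi: Lodi black — skip
    Brent black
    Dover gray
      Dover→Clio: Clio is gray → back edge
First back edge: Dover → Clio.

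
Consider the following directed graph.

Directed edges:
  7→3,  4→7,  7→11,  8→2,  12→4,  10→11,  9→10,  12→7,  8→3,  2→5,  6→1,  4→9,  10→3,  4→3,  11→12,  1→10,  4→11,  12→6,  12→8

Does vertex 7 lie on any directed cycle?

7 is on a cycle iff 7 can reach itself via ≥1 edge.
7 → 11 → 12 → 7 — yes.

Yes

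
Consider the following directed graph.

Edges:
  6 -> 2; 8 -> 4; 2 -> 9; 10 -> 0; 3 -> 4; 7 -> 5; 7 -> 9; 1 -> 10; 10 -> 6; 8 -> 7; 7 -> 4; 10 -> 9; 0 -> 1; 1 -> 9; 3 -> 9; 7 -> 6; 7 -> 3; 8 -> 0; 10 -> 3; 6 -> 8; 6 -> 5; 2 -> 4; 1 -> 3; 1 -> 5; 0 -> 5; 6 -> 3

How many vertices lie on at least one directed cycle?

A vertex is on a directed cycle iff it belongs to a strongly connected component of size ≥ 2 (or has a self-loop).
The vertices on cycles are {0, 1, 6, 7, 8, 10} — 6 in total.

6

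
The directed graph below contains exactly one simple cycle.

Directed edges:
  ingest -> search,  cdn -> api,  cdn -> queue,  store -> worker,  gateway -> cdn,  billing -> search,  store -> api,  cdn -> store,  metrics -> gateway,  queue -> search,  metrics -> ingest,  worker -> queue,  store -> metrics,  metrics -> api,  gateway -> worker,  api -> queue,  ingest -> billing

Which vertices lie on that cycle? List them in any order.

DFS with gray/black marking from store:
store gray
  metrics gray
    gateway gray
      worker gray
        queue gray
          search gray
          search black
        queue black
      worker black
      cdn gray
        api gray
          api→queue: queue black — skip
        api black
        cdn→store: store is gray → back edge
Back edge closes the cycle store → metrics → gateway → cdn → store; its vertices are {cdn, store, gateway, metrics}.

cdn, store, gateway, metrics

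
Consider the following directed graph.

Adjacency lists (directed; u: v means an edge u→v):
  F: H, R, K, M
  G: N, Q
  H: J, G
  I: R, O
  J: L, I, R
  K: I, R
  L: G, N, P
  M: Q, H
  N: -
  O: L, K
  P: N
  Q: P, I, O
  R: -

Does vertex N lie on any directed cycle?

No

N lies on a cycle iff there is a path from N back to itself.
Exploring from N, it never reaches itself; equivalently, its strongly connected component is a singleton.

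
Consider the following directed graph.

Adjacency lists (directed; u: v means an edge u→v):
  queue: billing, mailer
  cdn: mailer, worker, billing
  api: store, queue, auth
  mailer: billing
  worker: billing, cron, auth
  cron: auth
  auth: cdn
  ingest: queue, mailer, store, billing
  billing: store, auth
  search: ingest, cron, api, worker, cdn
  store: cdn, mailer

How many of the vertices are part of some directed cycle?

7

A vertex is on a directed cycle iff it belongs to a strongly connected component of size ≥ 2 (or has a self-loop).
The vertices on cycles are {cdn, auth, cron, store, mailer, worker, billing} — 7 in total.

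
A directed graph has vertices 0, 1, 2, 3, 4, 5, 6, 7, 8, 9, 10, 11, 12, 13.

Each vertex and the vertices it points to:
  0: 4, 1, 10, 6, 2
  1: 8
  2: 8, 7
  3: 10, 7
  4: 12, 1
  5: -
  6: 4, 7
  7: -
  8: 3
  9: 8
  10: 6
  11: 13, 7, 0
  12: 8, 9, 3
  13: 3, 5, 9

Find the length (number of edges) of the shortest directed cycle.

For each vertex v, BFS finds the shortest path from v back to v.
The shortest such closed walk is 3 → 10 → 6 → 4 → 12 → 3, length 5.

5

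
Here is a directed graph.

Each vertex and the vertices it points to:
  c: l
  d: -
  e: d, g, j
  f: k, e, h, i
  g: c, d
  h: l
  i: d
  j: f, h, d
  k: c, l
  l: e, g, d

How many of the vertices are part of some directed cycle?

8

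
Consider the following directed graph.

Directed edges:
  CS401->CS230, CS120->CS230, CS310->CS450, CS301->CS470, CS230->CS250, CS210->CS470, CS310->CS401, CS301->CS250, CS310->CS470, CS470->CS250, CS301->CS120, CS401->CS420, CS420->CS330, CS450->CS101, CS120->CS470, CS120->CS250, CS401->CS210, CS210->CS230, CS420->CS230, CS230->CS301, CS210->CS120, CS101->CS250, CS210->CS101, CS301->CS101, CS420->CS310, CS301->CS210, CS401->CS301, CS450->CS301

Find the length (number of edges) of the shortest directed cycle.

3

For each vertex v, BFS finds the shortest path from v back to v.
The shortest such closed walk is CS401 → CS420 → CS310 → CS401, length 3.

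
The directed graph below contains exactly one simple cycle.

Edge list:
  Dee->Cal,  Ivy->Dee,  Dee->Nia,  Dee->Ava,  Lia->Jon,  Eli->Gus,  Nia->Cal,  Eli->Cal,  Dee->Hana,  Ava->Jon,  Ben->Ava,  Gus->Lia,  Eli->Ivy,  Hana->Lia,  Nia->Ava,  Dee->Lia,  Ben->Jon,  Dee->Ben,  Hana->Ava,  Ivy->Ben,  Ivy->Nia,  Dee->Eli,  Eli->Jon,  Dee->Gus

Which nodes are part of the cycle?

Dee, Eli, Ivy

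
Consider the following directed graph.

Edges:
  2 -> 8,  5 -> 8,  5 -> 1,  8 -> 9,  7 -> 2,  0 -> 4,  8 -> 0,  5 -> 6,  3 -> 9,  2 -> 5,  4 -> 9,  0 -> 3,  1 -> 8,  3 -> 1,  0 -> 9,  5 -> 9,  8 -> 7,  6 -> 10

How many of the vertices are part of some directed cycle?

7

A vertex is on a directed cycle iff it belongs to a strongly connected component of size ≥ 2 (or has a self-loop).
The vertices on cycles are {0, 1, 2, 3, 5, 7, 8} — 7 in total.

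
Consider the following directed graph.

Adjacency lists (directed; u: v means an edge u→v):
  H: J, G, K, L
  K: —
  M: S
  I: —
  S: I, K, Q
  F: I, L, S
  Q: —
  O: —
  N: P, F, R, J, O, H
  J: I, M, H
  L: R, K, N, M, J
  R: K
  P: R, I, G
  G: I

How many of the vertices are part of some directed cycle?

5

A vertex is on a directed cycle iff it belongs to a strongly connected component of size ≥ 2 (or has a self-loop).
The vertices on cycles are {F, H, J, L, N} — 5 in total.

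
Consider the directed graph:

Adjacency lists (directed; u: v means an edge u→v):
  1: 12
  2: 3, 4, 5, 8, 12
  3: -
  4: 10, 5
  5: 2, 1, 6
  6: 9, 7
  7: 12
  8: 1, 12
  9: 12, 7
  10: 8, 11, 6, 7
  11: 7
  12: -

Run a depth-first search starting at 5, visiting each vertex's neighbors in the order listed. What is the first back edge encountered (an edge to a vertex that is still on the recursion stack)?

DFS from 5 (visiting each vertex's neighbors in the order listed); mark gray on enter, black on exit:
5 gray
  2 gray
    3 gray
    3 black
    4 gray
      10 gray
        8 gray
          1 gray
            12 gray
            12 black
          1 black
          8→12: 12 black — skip
        8 black
        11 gray
          7 gray
            7→12: 12 black — skip
          7 black
        11 black
        6 gray
          9 gray
            9→12: 12 black — skip
            9→7: 7 black — skip
          9 black
          6→7: 7 black — skip
        6 black
        10→7: 7 black — skip
      10 black
      4→5: 5 is gray → back edge
First back edge: 4 → 5.

4->5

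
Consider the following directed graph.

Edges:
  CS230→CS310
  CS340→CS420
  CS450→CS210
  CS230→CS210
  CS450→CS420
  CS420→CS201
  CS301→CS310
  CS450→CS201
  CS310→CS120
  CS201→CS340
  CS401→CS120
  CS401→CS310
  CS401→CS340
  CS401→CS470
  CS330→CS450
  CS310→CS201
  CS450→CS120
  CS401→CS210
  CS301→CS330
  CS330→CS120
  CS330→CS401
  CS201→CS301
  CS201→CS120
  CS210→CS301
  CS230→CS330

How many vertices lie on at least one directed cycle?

9

A vertex is on a directed cycle iff it belongs to a strongly connected component of size ≥ 2 (or has a self-loop).
The vertices on cycles are {CS201, CS210, CS301, CS310, CS330, CS340, CS401, CS420, CS450} — 9 in total.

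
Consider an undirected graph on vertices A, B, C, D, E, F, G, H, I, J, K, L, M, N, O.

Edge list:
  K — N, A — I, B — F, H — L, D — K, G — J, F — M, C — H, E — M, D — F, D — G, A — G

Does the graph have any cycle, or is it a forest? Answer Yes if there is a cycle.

DFS, tracking each vertex's parent; an edge to a visited non-parent vertex closes a cycle.
Start from I:
visit I (parent –)
  visit A (parent I)
    A–I: parent, skip
    visit G (parent A)
      visit D (parent G)
        visit K (parent D)
          visit N (parent K)
            N–K: parent, skip
          K–D: parent, skip
        D–G: parent, skip
        visit F (parent D)
          F–D: parent, skip
          visit M (parent F)
            visit E (parent M)
              E–M: parent, skip
            M–F: parent, skip
          visit B (parent F)
            B–F: parent, skip
      G–A: parent, skip
      visit J (parent G)
        J–G: parent, skip
visit C (parent –)
  visit H (parent C)
    H–C: parent, skip
    visit L (parent H)
      L–H: parent, skip
visit O (parent –)
No non-parent visited neighbor found — the graph is a forest.

No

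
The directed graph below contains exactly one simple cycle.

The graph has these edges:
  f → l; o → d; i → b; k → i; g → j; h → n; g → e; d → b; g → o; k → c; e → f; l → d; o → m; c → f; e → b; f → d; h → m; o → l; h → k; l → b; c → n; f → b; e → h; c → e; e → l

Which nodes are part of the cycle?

DFS with gray/black marking from e:
e gray
  b gray
  b black
  h gray
    n gray
    n black
    m gray
    m black
    k gray
      i gray
        i→b: b black — skip
      i black
      c gray
        f gray
          l gray
            d gray
              d→b: b black — skip
            d black
            l→b: b black — skip
          l black
          f→b: b black — skip
          f→d: d black — skip
        f black
        c→n: n black — skip
        c→e: e is gray → back edge
Back edge closes the cycle e → h → k → c → e; its vertices are {c, e, h, k}.

c, e, h, k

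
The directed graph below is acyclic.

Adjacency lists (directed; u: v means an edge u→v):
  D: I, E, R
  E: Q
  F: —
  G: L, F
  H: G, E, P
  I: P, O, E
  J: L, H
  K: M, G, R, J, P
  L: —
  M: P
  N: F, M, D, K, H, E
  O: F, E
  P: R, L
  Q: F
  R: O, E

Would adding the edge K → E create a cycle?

No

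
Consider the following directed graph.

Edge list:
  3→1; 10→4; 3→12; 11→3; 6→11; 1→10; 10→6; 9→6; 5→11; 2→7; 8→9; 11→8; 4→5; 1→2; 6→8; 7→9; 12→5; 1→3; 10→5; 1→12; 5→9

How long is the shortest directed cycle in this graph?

For each vertex v, BFS finds the shortest path from v back to v.
The shortest such closed walk is 3 → 1 → 3, length 2.

2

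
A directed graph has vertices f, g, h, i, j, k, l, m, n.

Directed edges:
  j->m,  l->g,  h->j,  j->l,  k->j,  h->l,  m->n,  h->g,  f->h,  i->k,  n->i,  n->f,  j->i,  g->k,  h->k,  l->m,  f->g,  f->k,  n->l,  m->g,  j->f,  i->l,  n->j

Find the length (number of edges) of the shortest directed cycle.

For each vertex v, BFS finds the shortest path from v back to v.
The shortest such closed walk is n → l → m → n, length 3.

3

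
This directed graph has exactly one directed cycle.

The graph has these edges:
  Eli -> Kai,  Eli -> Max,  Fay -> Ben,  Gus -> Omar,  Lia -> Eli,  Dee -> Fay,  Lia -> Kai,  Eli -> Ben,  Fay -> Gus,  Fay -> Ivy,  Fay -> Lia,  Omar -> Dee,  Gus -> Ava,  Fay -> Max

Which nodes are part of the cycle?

Dee, Fay, Gus, Omar

DFS with gray/black marking from Fay:
Fay gray
  Max gray
  Max black
  Ben gray
  Ben black
  Gus gray
    Ava gray
    Ava black
    Omar gray
      Dee gray
        Dee→Fay: Fay is gray → back edge
Back edge closes the cycle Fay → Gus → Omar → Dee → Fay; its vertices are {Dee, Fay, Gus, Omar}.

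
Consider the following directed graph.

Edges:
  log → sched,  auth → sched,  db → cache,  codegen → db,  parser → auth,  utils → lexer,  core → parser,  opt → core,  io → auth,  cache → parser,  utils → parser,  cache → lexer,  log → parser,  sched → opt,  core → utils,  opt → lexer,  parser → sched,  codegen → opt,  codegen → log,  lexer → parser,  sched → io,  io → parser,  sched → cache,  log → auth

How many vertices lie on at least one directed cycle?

9

A vertex is on a directed cycle iff it belongs to a strongly connected component of size ≥ 2 (or has a self-loop).
The vertices on cycles are {io, opt, auth, core, cache, lexer, sched, utils, parser} — 9 in total.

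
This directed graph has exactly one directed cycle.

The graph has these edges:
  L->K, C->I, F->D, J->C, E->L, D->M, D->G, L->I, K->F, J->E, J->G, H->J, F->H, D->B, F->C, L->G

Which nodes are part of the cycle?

E, F, H, J, K, L

DFS with gray/black marking from K:
K gray
  F gray
    C gray
      I gray
      I black
    C black
    D gray
      B gray
      B black
      M gray
      M black
      G gray
      G black
    D black
    H gray
      J gray
        E gray
          L gray
            L→I: I black — skip
            L→K: K is gray → back edge
Back edge closes the cycle K → F → H → J → E → L → K; its vertices are {E, F, H, J, K, L}.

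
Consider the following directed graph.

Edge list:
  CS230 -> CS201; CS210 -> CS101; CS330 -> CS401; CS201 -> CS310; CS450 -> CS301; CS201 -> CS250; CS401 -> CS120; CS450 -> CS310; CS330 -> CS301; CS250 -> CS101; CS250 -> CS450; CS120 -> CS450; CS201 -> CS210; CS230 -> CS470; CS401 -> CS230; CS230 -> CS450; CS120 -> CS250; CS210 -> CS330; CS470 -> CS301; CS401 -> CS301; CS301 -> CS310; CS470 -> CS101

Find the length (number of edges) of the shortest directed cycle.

5

For each vertex v, BFS finds the shortest path from v back to v.
The shortest such closed walk is CS401 → CS230 → CS201 → CS210 → CS330 → CS401, length 5.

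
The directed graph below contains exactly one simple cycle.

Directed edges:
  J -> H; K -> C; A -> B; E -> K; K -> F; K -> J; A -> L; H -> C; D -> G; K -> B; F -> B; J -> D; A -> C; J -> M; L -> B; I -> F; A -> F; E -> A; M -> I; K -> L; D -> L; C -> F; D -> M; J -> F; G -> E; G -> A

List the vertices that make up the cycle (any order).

D, E, G, J, K

DFS with gray/black marking from J:
J gray
  F gray
    B gray
    B black
  F black
  D gray
    M gray
      I gray
        I→F: F black — skip
      I black
    M black
    L gray
      L→B: B black — skip
    L black
    G gray
      E gray
        A gray
          A→F: F black — skip
          C gray
            C→F: F black — skip
          C black
          A→B: B black — skip
          A→L: L black — skip
        A black
        K gray
          K→C: C black — skip
          K→J: J is gray → back edge
Back edge closes the cycle J → D → G → E → K → J; its vertices are {D, E, G, J, K}.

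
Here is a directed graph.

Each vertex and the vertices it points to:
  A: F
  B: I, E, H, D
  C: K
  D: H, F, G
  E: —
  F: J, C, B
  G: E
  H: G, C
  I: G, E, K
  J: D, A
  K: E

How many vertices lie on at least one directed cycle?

A vertex is on a directed cycle iff it belongs to a strongly connected component of size ≥ 2 (or has a self-loop).
The vertices on cycles are {A, B, D, F, J} — 5 in total.

5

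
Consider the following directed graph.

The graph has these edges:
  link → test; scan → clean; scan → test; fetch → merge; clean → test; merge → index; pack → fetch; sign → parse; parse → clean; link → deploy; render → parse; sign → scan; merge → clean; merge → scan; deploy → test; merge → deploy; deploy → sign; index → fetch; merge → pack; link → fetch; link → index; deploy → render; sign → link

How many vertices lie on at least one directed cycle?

7

A vertex is on a directed cycle iff it belongs to a strongly connected component of size ≥ 2 (or has a self-loop).
The vertices on cycles are {link, pack, sign, fetch, index, merge, deploy} — 7 in total.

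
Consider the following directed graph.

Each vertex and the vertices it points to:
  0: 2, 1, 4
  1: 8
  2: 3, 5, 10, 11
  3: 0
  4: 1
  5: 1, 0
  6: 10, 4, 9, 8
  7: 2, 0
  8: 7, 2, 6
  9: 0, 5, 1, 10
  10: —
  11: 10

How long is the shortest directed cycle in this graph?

2

For each vertex v, BFS finds the shortest path from v back to v.
The shortest such closed walk is 6 → 8 → 6, length 2.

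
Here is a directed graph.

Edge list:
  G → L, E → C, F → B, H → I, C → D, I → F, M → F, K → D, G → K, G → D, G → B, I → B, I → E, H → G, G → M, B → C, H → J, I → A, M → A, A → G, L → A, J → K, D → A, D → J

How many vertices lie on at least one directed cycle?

10

A vertex is on a directed cycle iff it belongs to a strongly connected component of size ≥ 2 (or has a self-loop).
The vertices on cycles are {A, B, C, D, F, G, J, K, L, M} — 10 in total.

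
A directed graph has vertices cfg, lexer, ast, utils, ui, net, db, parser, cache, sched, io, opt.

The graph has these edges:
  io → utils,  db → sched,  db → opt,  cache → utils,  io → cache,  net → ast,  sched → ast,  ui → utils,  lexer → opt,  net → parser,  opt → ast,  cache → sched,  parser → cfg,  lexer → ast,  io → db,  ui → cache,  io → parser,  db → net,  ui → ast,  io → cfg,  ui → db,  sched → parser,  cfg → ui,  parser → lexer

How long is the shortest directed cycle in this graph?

5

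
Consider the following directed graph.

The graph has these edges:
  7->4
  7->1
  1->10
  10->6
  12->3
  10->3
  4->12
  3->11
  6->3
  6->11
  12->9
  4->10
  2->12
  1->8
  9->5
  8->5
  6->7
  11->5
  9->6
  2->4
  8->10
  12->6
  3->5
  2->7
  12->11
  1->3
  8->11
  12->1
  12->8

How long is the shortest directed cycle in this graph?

4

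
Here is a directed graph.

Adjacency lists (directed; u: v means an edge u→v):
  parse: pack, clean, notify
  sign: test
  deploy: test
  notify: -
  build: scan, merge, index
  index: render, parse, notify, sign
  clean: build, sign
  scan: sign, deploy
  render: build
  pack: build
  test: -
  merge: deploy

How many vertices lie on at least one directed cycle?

6

A vertex is on a directed cycle iff it belongs to a strongly connected component of size ≥ 2 (or has a self-loop).
The vertices on cycles are {pack, build, clean, index, parse, render} — 6 in total.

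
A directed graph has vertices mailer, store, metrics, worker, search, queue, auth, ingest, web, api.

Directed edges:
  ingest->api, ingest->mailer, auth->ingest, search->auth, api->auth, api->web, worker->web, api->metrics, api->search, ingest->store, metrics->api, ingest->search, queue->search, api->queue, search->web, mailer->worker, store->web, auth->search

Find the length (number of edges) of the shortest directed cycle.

2

For each vertex v, BFS finds the shortest path from v back to v.
The shortest such closed walk is api → metrics → api, length 2.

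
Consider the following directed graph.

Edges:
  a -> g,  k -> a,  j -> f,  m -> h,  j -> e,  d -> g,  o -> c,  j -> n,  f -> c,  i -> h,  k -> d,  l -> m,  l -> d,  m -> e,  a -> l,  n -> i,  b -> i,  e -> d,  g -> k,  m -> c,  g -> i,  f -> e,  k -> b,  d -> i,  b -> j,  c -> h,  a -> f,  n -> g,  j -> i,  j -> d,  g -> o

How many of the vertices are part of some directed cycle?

A vertex is on a directed cycle iff it belongs to a strongly connected component of size ≥ 2 (or has a self-loop).
The vertices on cycles are {a, b, d, e, f, g, j, k, l, m, n} — 11 in total.

11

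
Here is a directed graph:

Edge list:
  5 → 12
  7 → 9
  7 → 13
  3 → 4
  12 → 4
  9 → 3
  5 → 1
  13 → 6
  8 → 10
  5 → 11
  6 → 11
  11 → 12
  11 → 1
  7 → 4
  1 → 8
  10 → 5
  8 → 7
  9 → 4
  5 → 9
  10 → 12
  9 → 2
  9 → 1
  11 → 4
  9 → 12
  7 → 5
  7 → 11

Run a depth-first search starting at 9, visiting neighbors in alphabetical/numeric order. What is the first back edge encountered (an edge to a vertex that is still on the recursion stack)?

5->1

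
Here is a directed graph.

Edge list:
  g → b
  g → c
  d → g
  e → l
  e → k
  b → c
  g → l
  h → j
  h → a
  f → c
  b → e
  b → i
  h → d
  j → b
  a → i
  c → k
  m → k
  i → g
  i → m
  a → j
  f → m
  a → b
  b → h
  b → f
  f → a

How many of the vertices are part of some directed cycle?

A vertex is on a directed cycle iff it belongs to a strongly connected component of size ≥ 2 (or has a self-loop).
The vertices on cycles are {a, b, d, f, g, h, i, j} — 8 in total.

8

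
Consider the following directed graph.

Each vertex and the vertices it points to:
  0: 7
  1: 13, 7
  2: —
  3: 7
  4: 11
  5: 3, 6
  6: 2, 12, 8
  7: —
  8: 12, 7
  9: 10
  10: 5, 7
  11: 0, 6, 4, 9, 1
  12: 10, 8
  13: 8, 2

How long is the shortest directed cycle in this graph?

For each vertex v, BFS finds the shortest path from v back to v.
The shortest such closed walk is 11 → 4 → 11, length 2.

2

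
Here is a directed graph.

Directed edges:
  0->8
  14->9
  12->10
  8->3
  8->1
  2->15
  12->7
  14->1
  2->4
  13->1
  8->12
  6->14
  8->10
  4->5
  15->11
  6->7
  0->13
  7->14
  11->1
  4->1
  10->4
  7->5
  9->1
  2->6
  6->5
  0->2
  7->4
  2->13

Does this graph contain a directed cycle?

No

DFS with white/gray/black marking, starting from 5:
5 gray
5 black
0 gray
  8 gray
    10 gray
      4 gray
        1 gray
        1 black
        4→5: 5 black — skip
      4 black
    10 black
    8→1: 1 black — skip
    3 gray
    3 black
    12 gray
      7 gray
        7→5: 5 black — skip
        7→4: 4 black — skip
        14 gray
          9 gray
            9→1: 1 black — skip
          9 black
          14→1: 1 black — skip
        14 black
      7 black
      12→10: 10 black — skip
    12 black
  8 black
  2 gray
    15 gray
      11 gray
        11→1: 1 black — skip
      11 black
    15 black
    2→4: 4 black — skip
    6 gray
      6→14: 14 black — skip
      6→7: 7 black — skip
      6→5: 5 black — skip
    6 black
    13 gray
      13→1: 1 black — skip
    13 black
  2 black
  0→13: 13 black — skip
0 black
Every edge goes to a white or black vertex — no back edge, so the graph is acyclic.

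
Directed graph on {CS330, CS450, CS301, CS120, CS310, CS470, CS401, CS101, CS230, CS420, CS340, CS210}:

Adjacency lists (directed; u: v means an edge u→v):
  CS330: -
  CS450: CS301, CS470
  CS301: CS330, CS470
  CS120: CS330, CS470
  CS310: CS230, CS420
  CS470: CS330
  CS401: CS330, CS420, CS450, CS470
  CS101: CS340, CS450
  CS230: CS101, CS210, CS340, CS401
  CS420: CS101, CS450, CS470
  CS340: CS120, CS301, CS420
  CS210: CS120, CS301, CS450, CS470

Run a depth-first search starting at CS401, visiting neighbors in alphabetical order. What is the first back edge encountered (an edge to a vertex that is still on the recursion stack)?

CS340→CS420

DFS from CS401 (visiting neighbors in alphabetical order); mark gray on enter, black on exit:
CS401 gray
  CS330 gray
  CS330 black
  CS420 gray
    CS101 gray
      CS340 gray
        CS120 gray
          CS120→CS330: CS330 black — skip
          CS470 gray
            CS470→CS330: CS330 black — skip
          CS470 black
        CS120 black
        CS301 gray
          CS301→CS330: CS330 black — skip
          CS301→CS470: CS470 black — skip
        CS301 black
        CS340→CS420: CS420 is gray → back edge
First back edge: CS340 → CS420.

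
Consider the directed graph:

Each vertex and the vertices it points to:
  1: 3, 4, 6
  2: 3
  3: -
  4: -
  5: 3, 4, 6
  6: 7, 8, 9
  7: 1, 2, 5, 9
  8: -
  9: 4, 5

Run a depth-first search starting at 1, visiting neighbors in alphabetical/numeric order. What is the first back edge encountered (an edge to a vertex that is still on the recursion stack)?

DFS from 1 (visiting neighbors in alphabetical/numeric order); mark gray on enter, black on exit:
1 gray
  3 gray
  3 black
  4 gray
  4 black
  6 gray
    7 gray
      7→1: 1 is gray → back edge
First back edge: 7 → 1.

7->1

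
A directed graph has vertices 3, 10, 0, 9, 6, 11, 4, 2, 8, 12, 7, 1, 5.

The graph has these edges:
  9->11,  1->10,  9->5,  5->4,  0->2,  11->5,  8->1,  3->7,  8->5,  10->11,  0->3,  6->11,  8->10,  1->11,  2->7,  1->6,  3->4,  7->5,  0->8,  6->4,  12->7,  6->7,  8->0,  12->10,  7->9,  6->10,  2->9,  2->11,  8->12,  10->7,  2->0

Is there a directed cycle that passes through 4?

4 lies on a cycle iff there is a path from 4 back to itself.
Exploring from 4, it never reaches itself; equivalently, its strongly connected component is a singleton.

No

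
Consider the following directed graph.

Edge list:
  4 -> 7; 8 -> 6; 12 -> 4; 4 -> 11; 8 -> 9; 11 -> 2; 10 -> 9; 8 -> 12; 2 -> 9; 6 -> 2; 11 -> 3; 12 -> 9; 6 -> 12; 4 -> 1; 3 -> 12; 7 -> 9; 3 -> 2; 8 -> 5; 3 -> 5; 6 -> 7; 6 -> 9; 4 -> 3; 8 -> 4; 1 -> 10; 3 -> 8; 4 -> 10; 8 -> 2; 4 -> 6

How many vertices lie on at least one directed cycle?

6

A vertex is on a directed cycle iff it belongs to a strongly connected component of size ≥ 2 (or has a self-loop).
The vertices on cycles are {3, 4, 6, 8, 11, 12} — 6 in total.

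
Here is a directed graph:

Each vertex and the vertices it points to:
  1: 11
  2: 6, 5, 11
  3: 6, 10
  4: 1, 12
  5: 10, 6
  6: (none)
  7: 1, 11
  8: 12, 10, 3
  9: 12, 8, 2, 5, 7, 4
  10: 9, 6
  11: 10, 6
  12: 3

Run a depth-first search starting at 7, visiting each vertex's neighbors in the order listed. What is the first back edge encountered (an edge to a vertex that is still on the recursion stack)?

3→10

DFS from 7 (visiting each vertex's neighbors in the order listed); mark gray on enter, black on exit:
7 gray
  1 gray
    11 gray
      10 gray
        9 gray
          12 gray
            3 gray
              6 gray
              6 black
              3→10: 10 is gray → back edge
First back edge: 3 → 10.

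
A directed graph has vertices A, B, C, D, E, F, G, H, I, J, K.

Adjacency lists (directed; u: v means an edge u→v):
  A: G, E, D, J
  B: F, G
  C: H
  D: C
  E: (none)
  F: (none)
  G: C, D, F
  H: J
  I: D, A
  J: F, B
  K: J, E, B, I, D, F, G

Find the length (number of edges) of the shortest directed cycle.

5

For each vertex v, BFS finds the shortest path from v back to v.
The shortest such closed walk is C → H → J → B → G → C, length 5.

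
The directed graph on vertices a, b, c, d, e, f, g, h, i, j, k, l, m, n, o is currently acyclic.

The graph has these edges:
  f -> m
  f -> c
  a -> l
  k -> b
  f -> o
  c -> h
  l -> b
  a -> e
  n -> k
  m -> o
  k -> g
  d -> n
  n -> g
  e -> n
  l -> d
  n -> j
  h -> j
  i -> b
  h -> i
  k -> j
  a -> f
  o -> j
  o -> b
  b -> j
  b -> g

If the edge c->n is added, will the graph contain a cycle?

No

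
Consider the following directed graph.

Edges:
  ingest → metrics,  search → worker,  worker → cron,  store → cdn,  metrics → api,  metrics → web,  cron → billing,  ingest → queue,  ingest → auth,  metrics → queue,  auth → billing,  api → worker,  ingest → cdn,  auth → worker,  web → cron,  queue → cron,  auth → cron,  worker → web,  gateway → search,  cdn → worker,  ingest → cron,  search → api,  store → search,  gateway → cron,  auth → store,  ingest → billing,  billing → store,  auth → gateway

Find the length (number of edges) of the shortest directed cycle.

5

For each vertex v, BFS finds the shortest path from v back to v.
The shortest such closed walk is store → cdn → worker → cron → billing → store, length 5.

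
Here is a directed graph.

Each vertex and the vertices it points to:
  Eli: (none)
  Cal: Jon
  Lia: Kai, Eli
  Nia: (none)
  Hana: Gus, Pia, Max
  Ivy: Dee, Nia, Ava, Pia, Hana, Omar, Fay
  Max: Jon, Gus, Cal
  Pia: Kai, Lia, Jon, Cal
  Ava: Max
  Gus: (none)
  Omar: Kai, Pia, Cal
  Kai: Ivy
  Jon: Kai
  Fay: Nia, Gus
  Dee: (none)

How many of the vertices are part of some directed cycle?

A vertex is on a directed cycle iff it belongs to a strongly connected component of size ≥ 2 (or has a self-loop).
The vertices on cycles are {Ava, Cal, Ivy, Jon, Kai, Lia, Max, Pia, Hana, Omar} — 10 in total.

10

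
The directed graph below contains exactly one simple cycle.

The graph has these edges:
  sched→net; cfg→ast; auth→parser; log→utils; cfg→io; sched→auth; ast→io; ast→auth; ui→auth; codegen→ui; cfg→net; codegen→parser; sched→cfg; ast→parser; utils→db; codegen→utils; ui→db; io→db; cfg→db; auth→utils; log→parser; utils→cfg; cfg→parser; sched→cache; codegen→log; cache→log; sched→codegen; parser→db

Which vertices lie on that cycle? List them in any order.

ast, cfg, auth, utils

DFS with gray/black marking from cfg:
cfg gray
  io gray
    db gray
    db black
  io black
  parser gray
    parser→db: db black — skip
  parser black
  ast gray
    auth gray
      utils gray
        utils→cfg: cfg is gray → back edge
Back edge closes the cycle cfg → ast → auth → utils → cfg; its vertices are {ast, cfg, auth, utils}.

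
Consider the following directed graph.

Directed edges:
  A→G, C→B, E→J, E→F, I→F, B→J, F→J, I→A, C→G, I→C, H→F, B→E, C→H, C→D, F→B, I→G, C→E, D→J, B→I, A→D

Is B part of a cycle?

Yes

B is on a cycle iff B can reach itself via ≥1 edge.
B → I → C → B — yes.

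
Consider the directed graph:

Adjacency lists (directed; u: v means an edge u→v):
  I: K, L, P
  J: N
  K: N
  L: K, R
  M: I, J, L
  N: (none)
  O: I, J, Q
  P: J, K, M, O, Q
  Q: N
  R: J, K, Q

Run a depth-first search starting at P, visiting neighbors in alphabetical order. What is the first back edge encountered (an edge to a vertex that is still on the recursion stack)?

DFS from P (visiting neighbors in alphabetical order); mark gray on enter, black on exit:
P gray
  J gray
    N gray
    N black
  J black
  K gray
    K→N: N black — skip
  K black
  M gray
    I gray
      I→K: K black — skip
      L gray
        L→K: K black — skip
        R gray
          R→J: J black — skip
          R→K: K black — skip
          Q gray
            Q→N: N black — skip
          Q black
        R black
      L black
      I→P: P is gray → back edge
First back edge: I → P.

I→P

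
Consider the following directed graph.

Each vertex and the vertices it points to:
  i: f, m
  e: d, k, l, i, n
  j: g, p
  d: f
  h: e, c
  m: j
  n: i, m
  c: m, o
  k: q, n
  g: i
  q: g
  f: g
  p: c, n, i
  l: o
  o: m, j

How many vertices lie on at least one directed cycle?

A vertex is on a directed cycle iff it belongs to a strongly connected component of size ≥ 2 (or has a self-loop).
The vertices on cycles are {c, f, g, i, j, m, n, o, p} — 9 in total.

9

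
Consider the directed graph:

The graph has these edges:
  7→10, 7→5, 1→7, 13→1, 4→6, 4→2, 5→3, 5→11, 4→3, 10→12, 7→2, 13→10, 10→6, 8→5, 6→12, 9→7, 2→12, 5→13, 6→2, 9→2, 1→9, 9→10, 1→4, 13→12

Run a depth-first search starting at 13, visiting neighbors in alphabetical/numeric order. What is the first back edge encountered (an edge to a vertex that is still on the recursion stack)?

5→13

DFS from 13 (visiting neighbors in alphabetical/numeric order); mark gray on enter, black on exit:
13 gray
  1 gray
    4 gray
      2 gray
        12 gray
        12 black
      2 black
      3 gray
      3 black
      6 gray
        6→2: 2 black — skip
        6→12: 12 black — skip
      6 black
    4 black
    7 gray
      7→2: 2 black — skip
      5 gray
        5→3: 3 black — skip
        11 gray
        11 black
        5→13: 13 is gray → back edge
First back edge: 5 → 13.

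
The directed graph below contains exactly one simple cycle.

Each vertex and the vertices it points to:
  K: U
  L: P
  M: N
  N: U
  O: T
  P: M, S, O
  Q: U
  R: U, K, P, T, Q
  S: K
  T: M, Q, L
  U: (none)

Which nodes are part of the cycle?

DFS with gray/black marking from T:
T gray
  M gray
    N gray
      U gray
      U black
    N black
  M black
  Q gray
    Q→U: U black — skip
  Q black
  L gray
    P gray
      P→M: M black — skip
      S gray
        K gray
          K→U: U black — skip
        K black
      S black
      O gray
        O→T: T is gray → back edge
Back edge closes the cycle T → L → P → O → T; its vertices are {L, O, P, T}.

L, O, P, T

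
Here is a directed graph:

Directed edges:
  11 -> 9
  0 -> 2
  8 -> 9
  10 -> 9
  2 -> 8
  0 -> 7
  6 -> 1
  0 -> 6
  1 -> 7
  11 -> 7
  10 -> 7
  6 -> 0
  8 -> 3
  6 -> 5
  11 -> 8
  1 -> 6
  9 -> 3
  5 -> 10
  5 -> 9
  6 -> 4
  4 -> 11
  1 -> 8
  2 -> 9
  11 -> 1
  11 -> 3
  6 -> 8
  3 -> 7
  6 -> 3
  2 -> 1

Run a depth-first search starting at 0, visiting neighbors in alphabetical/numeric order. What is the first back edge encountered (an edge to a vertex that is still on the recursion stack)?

DFS from 0 (visiting neighbors in alphabetical/numeric order); mark gray on enter, black on exit:
0 gray
  2 gray
    1 gray
      6 gray
        6→0: 0 is gray → back edge
First back edge: 6 → 0.

6→0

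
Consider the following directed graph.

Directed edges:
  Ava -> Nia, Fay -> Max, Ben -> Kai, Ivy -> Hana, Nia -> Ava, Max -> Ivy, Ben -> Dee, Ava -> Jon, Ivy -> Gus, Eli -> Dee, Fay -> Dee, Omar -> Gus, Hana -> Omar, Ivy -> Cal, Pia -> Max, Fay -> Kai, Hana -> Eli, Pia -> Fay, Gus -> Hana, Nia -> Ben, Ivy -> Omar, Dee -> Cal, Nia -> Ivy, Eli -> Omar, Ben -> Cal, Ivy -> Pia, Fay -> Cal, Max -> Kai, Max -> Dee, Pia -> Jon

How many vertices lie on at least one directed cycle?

10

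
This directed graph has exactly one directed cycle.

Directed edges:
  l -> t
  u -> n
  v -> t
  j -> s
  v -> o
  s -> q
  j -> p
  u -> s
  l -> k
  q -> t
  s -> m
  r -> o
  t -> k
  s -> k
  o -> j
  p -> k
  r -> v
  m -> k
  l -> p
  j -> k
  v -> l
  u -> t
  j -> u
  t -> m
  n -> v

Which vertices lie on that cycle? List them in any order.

DFS with gray/black marking from v:
v gray
  l gray
    t gray
      k gray
      k black
      m gray
        m→k: k black — skip
      m black
    t black
    p gray
      p→k: k black — skip
    p black
    l→k: k black — skip
  l black
  o gray
    j gray
      u gray
        s gray
          s→m: m black — skip
          q gray
            q→t: t black — skip
          q black
          s→k: k black — skip
        s black
        u→t: t black — skip
        n gray
          n→v: v is gray → back edge
Back edge closes the cycle v → o → j → u → n → v; its vertices are {j, n, o, u, v}.

j, n, o, u, v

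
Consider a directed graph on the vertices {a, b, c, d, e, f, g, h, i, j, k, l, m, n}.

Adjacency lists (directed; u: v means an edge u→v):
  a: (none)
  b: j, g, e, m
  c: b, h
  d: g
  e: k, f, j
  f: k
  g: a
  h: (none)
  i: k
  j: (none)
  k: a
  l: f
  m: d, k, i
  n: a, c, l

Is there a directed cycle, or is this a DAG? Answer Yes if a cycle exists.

DFS with white/gray/black marking, starting from l:
l gray
  f gray
    k gray
      a gray
      a black
    k black
  f black
l black
b gray
  j gray
  j black
  g gray
    g→a: a black — skip
  g black
  e gray
    e→k: k black — skip
    e→f: f black — skip
    e→j: j black — skip
  e black
  m gray
    d gray
      d→g: g black — skip
    d black
    m→k: k black — skip
    i gray
      i→k: k black — skip
    i black
  m black
b black
c gray
  c→b: b black — skip
  h gray
  h black
c black
n gray
  n→a: a black — skip
  n→c: c black — skip
  n→l: l black — skip
n black
Every edge goes to a white or black vertex — no back edge, so the graph is acyclic.

No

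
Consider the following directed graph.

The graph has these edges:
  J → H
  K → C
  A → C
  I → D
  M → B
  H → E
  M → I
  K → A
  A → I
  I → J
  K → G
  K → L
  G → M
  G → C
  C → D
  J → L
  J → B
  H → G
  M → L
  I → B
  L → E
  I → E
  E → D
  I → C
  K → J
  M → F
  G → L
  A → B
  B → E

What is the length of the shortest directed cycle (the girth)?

5

For each vertex v, BFS finds the shortest path from v back to v.
The shortest such closed walk is J → H → G → M → I → J, length 5.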